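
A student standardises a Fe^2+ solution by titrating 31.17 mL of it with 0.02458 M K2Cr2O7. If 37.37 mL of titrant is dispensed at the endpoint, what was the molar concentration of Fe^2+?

0.177 M

n(K2Cr2O7) = 0.02458 x 0.03737 = 0.0009186 mol.
From the balanced equation, 1 mol K2Cr2O7 reacts with 6 mol Fe^2+, so n(Fe^2+) = 0.0009186 x 6/1 = 0.005511 mol.
[Fe^2+] = 0.005511 / 0.03117 L = 0.177 M.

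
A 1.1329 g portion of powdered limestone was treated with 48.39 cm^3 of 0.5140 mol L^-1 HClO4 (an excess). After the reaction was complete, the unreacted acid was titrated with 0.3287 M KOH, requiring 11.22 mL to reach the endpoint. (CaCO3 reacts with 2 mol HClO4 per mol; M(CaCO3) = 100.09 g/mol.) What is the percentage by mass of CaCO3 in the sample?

93.6%

Total n(HClO4) added = 0.5140 x 0.04839 = 0.02487 mol.
n(KOH) used = 0.3287 x 0.01122 = 0.003688 mol, which equals the excess n(HClO4).
So n(HClO4) consumed by the sample = 0.02487 - 0.003688 = 0.02118 mol.
n(CaCO3) = 0.02118 / 2 = 0.01059 mol.
mass CaCO3 = 0.01059 x 100.09 = 1.060 g, so %CaCO3 = 1.060/1.1329 x 100 = 93.6%.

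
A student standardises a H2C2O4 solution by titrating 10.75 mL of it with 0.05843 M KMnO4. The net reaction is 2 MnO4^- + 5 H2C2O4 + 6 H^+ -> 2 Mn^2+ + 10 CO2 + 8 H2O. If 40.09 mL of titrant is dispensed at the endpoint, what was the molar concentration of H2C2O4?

0.545 M

n(KMnO4) = 0.05843 x 0.04009 = 0.002342 mol.
From the balanced equation, 2 mol KMnO4 reacts with 5 mol H2C2O4, so n(H2C2O4) = 0.002342 x 5/2 = 0.005856 mol.
[H2C2O4] = 0.005856 / 0.01075 L = 0.545 M.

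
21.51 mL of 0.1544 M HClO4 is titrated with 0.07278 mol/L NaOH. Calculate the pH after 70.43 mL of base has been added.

n(acid) = 0.1544 x 0.02151 = 0.003321 mol; n(NaOH) added = 0.07278 x 0.07043 = 0.005126 mol.
Base is in excess by 0.005126 - 0.003321 = 0.001805 mol in a total volume of 0.09194 L.
[OH^-] = 0.001805/0.09194 = 0.01963 M, so pOH = 1.71 and pH = 14.00 - 1.71 = 12.29.

12.29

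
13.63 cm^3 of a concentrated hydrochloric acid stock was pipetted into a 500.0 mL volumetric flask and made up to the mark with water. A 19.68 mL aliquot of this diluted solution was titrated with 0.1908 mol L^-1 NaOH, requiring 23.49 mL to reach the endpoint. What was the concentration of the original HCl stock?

8.35 M

n(NaOH) = 0.1908 x 0.02349 = 0.004482 mol.
n(HCl) in the aliquot = 0.004482 mol.
[diluted HCl] = 0.004482 / 0.01968 = 0.2277 M.
Dilution factor = 500.0/13.63 = 36.68, so [stock] = 0.2277 x 36.68 = 8.35 M.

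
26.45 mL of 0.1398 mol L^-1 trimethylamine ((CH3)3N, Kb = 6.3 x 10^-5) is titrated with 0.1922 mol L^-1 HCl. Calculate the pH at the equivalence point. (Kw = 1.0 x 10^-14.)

5.45

n((CH3)3N) = 0.1398 x 0.02645 = 0.003698 mol; V(HCl) at equivalence = 0.003698/0.1922 = 0.01924 L.
At equivalence the base is fully converted to (CH3)3NH+; total volume = 0.04569 L, so [(CH3)3NH+] = 0.003698/0.04569 = 0.08093 M.
Ka((CH3)3NH+) = Kw/Kb = 1.0e-14 / 6.3 x 10^-5 = 1.59e-10.
[H^+] = sqrt(Ka x [(CH3)3NH+]) = sqrt(1.59e-10 x 0.08093) = 3.58e-6 M.
pH = -log(3.58e-6) = 5.45.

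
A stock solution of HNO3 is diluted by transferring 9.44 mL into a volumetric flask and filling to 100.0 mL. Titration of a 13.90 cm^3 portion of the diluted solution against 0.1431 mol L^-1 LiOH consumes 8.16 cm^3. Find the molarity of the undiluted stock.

0.890 M

n(LiOH) = 0.1431 x 0.008160 = 0.001168 mol.
n(HNO3) in the aliquot = 0.001168 mol.
[diluted HNO3] = 0.001168 / 0.01390 = 0.08401 M.
Dilution factor = 100.0/9.440 = 10.59, so [stock] = 0.08401 x 10.59 = 0.890 M.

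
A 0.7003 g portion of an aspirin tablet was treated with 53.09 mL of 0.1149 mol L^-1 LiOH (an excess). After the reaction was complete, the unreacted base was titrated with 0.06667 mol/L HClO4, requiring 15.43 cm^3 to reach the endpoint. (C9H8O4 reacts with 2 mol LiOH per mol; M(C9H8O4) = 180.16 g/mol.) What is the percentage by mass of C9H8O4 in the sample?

65.2%

Total n(LiOH) added = 0.1149 x 0.05309 = 0.006100 mol.
n(HClO4) used = 0.06667 x 0.01543 = 0.001029 mol, which equals the excess n(LiOH).
So n(LiOH) consumed by the sample = 0.006100 - 0.001029 = 0.005071 mol.
n(C9H8O4) = 0.005071 / 2 = 0.002536 mol.
mass C9H8O4 = 0.002536 x 180.16 = 0.4568 g, so %C9H8O4 = 0.4568/0.7003 x 100 = 65.2%.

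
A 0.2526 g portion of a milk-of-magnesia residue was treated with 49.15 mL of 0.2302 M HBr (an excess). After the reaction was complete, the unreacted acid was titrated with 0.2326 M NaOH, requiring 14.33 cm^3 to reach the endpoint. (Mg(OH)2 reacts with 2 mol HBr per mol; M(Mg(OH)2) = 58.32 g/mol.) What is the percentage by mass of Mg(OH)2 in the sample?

92.1%

Total n(HBr) added = 0.2302 x 0.04915 = 0.01131 mol.
n(NaOH) used = 0.2326 x 0.01433 = 0.003333 mol, which equals the excess n(HBr).
So n(HBr) consumed by the sample = 0.01131 - 0.003333 = 0.007981 mol.
n(Mg(OH)2) = 0.007981 / 2 = 0.003991 mol.
mass Mg(OH)2 = 0.003991 x 58.32 = 0.2327 g, so %Mg(OH)2 = 0.2327/0.2526 x 100 = 92.1%.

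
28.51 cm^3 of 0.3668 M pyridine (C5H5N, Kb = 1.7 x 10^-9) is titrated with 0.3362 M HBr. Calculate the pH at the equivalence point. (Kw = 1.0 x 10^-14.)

n(C5H5N) = 0.3668 x 0.02851 = 0.01046 mol; V(HBr) at equivalence = 0.01046/0.3362 = 0.03110 L.
At equivalence the base is fully converted to C5H5NH+; total volume = 0.05961 L, so [C5H5NH+] = 0.01046/0.05961 = 0.1754 M.
Ka(C5H5NH+) = Kw/Kb = 1.0e-14 / 1.7 x 10^-9 = 5.88e-6.
[H^+] = sqrt(Ka x [C5H5NH+]) = sqrt(5.88e-6 x 0.1754) = 0.00102 M.
pH = -log(0.00102) = 2.99.

2.99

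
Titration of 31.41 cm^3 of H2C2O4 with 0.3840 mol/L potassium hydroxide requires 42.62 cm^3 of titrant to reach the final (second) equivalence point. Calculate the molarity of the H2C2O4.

0.261 M

n(KOH) = 0.3840 x 0.04262 = 0.01637 mol.
At the final (second) equivalence point, 2 mol OH^- react per mol H2C2O4, so n(H2C2O4) = 0.01637 / 2 = 0.008183 mol.
[H2C2O4] = 0.008183 / 0.03141 L = 0.261 M.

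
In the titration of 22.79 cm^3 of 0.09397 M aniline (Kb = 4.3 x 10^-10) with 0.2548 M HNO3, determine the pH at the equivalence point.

2.90

n(C6H5NH2) = 0.09397 x 0.02279 = 0.002142 mol; V(HNO3) at equivalence = 0.002142/0.2548 = 0.008405 L.
At equivalence the base is fully converted to C6H5NH3+; total volume = 0.03119 L, so [C6H5NH3+] = 0.002142/0.03119 = 0.06865 M.
Ka(C6H5NH3+) = Kw/Kb = 1.0e-14 / 4.3 x 10^-10 = 2.33e-5.
[H^+] = sqrt(Ka x [C6H5NH3+]) = sqrt(2.33e-5 x 0.06865) = 0.00126 M.
pH = -log(0.00126) = 2.90.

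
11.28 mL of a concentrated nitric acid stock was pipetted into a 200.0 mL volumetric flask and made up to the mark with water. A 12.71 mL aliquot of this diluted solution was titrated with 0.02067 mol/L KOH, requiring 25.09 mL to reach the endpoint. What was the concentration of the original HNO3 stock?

0.723 M

n(KOH) = 0.02067 x 0.02509 = 0.0005186 mol.
n(HNO3) in the aliquot = 0.0005186 mol.
[diluted HNO3] = 0.0005186 / 0.01271 = 0.04080 M.
Dilution factor = 200.0/11.28 = 17.73, so [stock] = 0.04080 x 17.73 = 0.723 M.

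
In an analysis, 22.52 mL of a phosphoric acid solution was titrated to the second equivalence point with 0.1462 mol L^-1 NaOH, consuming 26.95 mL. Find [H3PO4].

0.0875 M

n(NaOH) = 0.1462 x 0.02695 = 0.003940 mol.
At the second equivalence point, 2 mol OH^- react per mol H3PO4, so n(H3PO4) = 0.003940 / 2 = 0.001970 mol.
[H3PO4] = 0.001970 / 0.02252 L = 0.0875 M.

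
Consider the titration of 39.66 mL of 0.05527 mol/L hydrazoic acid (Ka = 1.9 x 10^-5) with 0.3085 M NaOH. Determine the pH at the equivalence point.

8.70

n(HN3) = 0.05527 x 0.03966 = 0.002192 mol; V(NaOH) at equivalence = 0.002192/0.3085 = 0.007105 L.
At equivalence all the acid is converted to N3-; total volume = 0.03966 + 0.007105 = 0.04677 L, so [N3-] = 0.002192/0.04677 = 0.04687 M.
Kb = Kw/Ka = 1.0e-14 / 1.9 x 10^-5 = 5.26e-10.
[OH^-] = sqrt(Kb x [N3-]) = sqrt(5.26e-10 x 0.04687) = 4.97e-6 M.
pOH = 5.30, so pH = 14.00 - 5.30 = 8.70.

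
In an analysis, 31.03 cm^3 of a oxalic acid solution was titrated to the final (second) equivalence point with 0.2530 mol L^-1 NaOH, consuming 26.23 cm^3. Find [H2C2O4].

0.107 M

n(NaOH) = 0.2530 x 0.02623 = 0.006636 mol.
At the final (second) equivalence point, 2 mol OH^- react per mol H2C2O4, so n(H2C2O4) = 0.006636 / 2 = 0.003318 mol.
[H2C2O4] = 0.003318 / 0.03103 L = 0.107 M.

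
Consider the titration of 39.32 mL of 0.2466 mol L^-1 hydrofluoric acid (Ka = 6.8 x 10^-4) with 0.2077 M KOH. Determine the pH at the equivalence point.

8.11

n(HF) = 0.2466 x 0.03932 = 0.009696 mol; V(KOH) at equivalence = 0.009696/0.2077 = 0.04668 L.
At equivalence all the acid is converted to F-; total volume = 0.03932 + 0.04668 = 0.08600 L, so [F-] = 0.009696/0.08600 = 0.1127 M.
Kb = Kw/Ka = 1.0e-14 / 6.8 x 10^-4 = 1.47e-11.
[OH^-] = sqrt(Kb x [F-]) = sqrt(1.47e-11 x 0.1127) = 1.29e-6 M.
pOH = 5.89, so pH = 14.00 - 5.89 = 8.11.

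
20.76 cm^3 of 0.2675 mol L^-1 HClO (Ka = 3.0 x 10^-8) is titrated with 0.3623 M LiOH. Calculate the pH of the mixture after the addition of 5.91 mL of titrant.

7.32

Initial n(HClO) = 0.2675 x 0.02076 = 0.005553 mol.
n(LiOH) added = 0.3623 x 0.005910 = 0.002141 mol, converting that many moles of HClO to ClO-.
Remaining n(HClO) = 0.003412 mol; n(ClO-) = 0.002141 mol.
By Henderson-Hasselbalch, pH = pKa + log([A^-]/[HA]) = 7.52 + log(0.002141/0.003412) = 7.52 + (-0.20) = 7.32.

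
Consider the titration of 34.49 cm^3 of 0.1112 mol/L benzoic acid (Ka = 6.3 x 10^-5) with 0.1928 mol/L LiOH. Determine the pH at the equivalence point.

8.52

n(C6H5COOH) = 0.1112 x 0.03449 = 0.003835 mol; V(LiOH) at equivalence = 0.003835/0.1928 = 0.01989 L.
At equivalence all the acid is converted to C6H5COO-; total volume = 0.03449 + 0.01989 = 0.05438 L, so [C6H5COO-] = 0.003835/0.05438 = 0.07052 M.
Kb = Kw/Ka = 1.0e-14 / 6.3 x 10^-5 = 1.59e-10.
[OH^-] = sqrt(Kb x [C6H5COO-]) = sqrt(1.59e-10 x 0.07052) = 3.35e-6 M.
pOH = 5.48, so pH = 14.00 - 5.48 = 8.52.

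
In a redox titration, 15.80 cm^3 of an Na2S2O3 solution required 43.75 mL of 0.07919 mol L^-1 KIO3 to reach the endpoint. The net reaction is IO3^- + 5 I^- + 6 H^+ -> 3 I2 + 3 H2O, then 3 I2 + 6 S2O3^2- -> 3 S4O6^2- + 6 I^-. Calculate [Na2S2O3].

1.32 M

n(KIO3) = 0.07919 x 0.04375 = 0.003465 mol.
From the balanced equation, 1 mol KIO3 reacts with 6 mol Na2S2O3, so n(Na2S2O3) = 0.003465 x 6/1 = 0.02079 mol.
[Na2S2O3] = 0.02079 / 0.01580 L = 1.32 M.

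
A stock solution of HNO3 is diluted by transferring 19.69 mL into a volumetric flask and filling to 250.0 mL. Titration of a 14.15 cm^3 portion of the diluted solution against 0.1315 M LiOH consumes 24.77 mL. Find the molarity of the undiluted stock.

n(LiOH) = 0.1315 x 0.02477 = 0.003257 mol.
n(HNO3) in the aliquot = 0.003257 mol.
[diluted HNO3] = 0.003257 / 0.01415 = 0.2302 M.
Dilution factor = 250.0/19.69 = 12.70, so [stock] = 0.2302 x 12.70 = 2.92 M.

2.92 M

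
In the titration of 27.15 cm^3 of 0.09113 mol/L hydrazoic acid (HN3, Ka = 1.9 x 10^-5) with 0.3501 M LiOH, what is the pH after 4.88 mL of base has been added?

5.07

Initial n(HN3) = 0.09113 x 0.02715 = 0.002474 mol.
n(LiOH) added = 0.3501 x 0.004880 = 0.001708 mol, converting that many moles of HN3 to N3-.
Remaining n(HN3) = 0.0007657 mol; n(N3-) = 0.001708 mol.
By Henderson-Hasselbalch, pH = pKa + log([A^-]/[HA]) = 4.72 + log(0.001708/0.0007657) = 4.72 + (+0.35) = 5.07.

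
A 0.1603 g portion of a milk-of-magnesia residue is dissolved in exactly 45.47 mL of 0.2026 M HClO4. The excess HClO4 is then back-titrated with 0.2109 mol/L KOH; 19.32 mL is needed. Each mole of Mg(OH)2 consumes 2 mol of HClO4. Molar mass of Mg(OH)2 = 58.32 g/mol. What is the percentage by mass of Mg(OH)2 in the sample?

93.5%

Total n(HClO4) added = 0.2026 x 0.04547 = 0.009212 mol.
n(KOH) used = 0.2109 x 0.01932 = 0.004075 mol, which equals the excess n(HClO4).
So n(HClO4) consumed by the sample = 0.009212 - 0.004075 = 0.005138 mol.
n(Mg(OH)2) = 0.005138 / 2 = 0.002569 mol.
mass Mg(OH)2 = 0.002569 x 58.32 = 0.1498 g, so %Mg(OH)2 = 0.1498/0.1603 x 100 = 93.5%.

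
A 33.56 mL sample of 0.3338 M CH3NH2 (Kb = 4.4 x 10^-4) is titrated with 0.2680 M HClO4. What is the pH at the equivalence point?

5.74

n(CH3NH2) = 0.3338 x 0.03356 = 0.01120 mol; V(HClO4) at equivalence = 0.01120/0.2680 = 0.04180 L.
At equivalence the base is fully converted to CH3NH3+; total volume = 0.07536 L, so [CH3NH3+] = 0.01120/0.07536 = 0.1487 M.
Ka(CH3NH3+) = Kw/Kb = 1.0e-14 / 4.4 x 10^-4 = 2.27e-11.
[H^+] = sqrt(Ka x [CH3NH3+]) = sqrt(2.27e-11 x 0.1487) = 1.84e-6 M.
pH = -log(1.84e-6) = 5.74.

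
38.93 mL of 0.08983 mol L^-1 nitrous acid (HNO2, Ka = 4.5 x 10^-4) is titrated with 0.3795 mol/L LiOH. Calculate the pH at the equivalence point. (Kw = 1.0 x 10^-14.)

n(HNO2) = 0.08983 x 0.03893 = 0.003497 mol; V(LiOH) at equivalence = 0.003497/0.3795 = 0.009215 L.
At equivalence all the acid is converted to NO2-; total volume = 0.03893 + 0.009215 = 0.04814 L, so [NO2-] = 0.003497/0.04814 = 0.07264 M.
Kb = Kw/Ka = 1.0e-14 / 4.5 x 10^-4 = 2.22e-11.
[OH^-] = sqrt(Kb x [NO2-]) = sqrt(2.22e-11 x 0.07264) = 1.27e-6 M.
pOH = 5.90, so pH = 14.00 - 5.90 = 8.10.

8.10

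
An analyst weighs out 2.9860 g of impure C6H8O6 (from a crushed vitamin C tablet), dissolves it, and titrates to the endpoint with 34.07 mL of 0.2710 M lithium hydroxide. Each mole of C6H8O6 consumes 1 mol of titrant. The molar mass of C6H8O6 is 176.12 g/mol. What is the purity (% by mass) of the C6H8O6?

n(LiOH) = 0.2710 x 0.03407 = 0.009233 mol.
n(C6H8O6) = 0.009233 / 1 = 0.009233 mol.
mass of C6H8O6 = 0.009233 x 176.12 = 1.626 g.
% purity = 1.626 / 2.9860 x 100 = 54.5%.

54.5%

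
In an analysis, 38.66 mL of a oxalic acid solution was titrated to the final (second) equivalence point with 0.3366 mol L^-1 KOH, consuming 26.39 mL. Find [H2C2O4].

n(KOH) = 0.3366 x 0.02639 = 0.008883 mol.
At the final (second) equivalence point, 2 mol OH^- react per mol H2C2O4, so n(H2C2O4) = 0.008883 / 2 = 0.004441 mol.
[H2C2O4] = 0.004441 / 0.03866 L = 0.115 M.

0.115 M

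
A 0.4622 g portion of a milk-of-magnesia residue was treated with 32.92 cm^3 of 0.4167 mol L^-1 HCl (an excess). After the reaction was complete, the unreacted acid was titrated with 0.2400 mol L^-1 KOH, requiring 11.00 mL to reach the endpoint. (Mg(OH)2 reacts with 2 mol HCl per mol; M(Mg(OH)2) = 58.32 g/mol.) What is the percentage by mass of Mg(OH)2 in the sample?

69.9%

Total n(HCl) added = 0.4167 x 0.03292 = 0.01372 mol.
n(KOH) used = 0.2400 x 0.01100 = 0.002640 mol, which equals the excess n(HCl).
So n(HCl) consumed by the sample = 0.01372 - 0.002640 = 0.01108 mol.
n(Mg(OH)2) = 0.01108 / 2 = 0.005539 mol.
mass Mg(OH)2 = 0.005539 x 58.32 = 0.3230 g, so %Mg(OH)2 = 0.3230/0.4622 x 100 = 69.9%.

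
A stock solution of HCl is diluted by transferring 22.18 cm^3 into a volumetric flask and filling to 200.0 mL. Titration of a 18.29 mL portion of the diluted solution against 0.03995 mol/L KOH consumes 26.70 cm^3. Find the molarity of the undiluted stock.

n(KOH) = 0.03995 x 0.02670 = 0.001067 mol.
n(HCl) in the aliquot = 0.001067 mol.
[diluted HCl] = 0.001067 / 0.01829 = 0.05832 M.
Dilution factor = 200.0/22.18 = 9.017, so [stock] = 0.05832 x 9.017 = 0.526 M.

0.526 M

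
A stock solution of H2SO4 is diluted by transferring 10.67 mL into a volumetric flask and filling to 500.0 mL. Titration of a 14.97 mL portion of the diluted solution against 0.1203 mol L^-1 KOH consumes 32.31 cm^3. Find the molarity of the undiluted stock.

6.08 M

n(KOH) = 0.1203 x 0.03231 = 0.003887 mol.
n(H2SO4) in the aliquot = 0.003887 x 1/2 = 0.001943 mol.
[diluted H2SO4] = 0.001943 / 0.01497 = 0.1298 M.
Dilution factor = 500.0/10.67 = 46.86, so [stock] = 0.1298 x 46.86 = 6.08 M.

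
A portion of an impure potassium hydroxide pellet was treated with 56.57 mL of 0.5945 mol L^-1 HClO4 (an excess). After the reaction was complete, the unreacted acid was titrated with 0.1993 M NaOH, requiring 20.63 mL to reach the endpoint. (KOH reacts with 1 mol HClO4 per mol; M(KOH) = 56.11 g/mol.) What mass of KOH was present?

1.66 g

Total n(HClO4) added = 0.5945 x 0.05657 = 0.03363 mol.
n(NaOH) used = 0.1993 x 0.02063 = 0.004112 mol, which equals the excess n(HClO4).
So n(HClO4) consumed by the sample = 0.03363 - 0.004112 = 0.02952 mol.
n(KOH) = 0.02952 / 1 = 0.02952 mol.
mass = 0.02952 mol x 56.11 g/mol = 1.66 g.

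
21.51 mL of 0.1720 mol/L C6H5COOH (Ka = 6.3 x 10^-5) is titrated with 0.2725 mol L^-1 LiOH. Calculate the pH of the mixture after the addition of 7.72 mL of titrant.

Initial n(C6H5COOH) = 0.1720 x 0.02151 = 0.003700 mol.
n(LiOH) added = 0.2725 x 0.007720 = 0.002104 mol, converting that many moles of C6H5COOH to C6H5COO-.
Remaining n(C6H5COOH) = 0.001596 mol; n(C6H5COO-) = 0.002104 mol.
By Henderson-Hasselbalch, pH = pKa + log([A^-]/[HA]) = 4.20 + log(0.002104/0.001596) = 4.20 + (+0.12) = 4.32.

4.32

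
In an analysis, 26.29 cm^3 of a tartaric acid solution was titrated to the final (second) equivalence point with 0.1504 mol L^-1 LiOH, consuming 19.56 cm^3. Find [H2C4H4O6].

0.0559 M

n(LiOH) = 0.1504 x 0.01956 = 0.002942 mol.
At the final (second) equivalence point, 2 mol OH^- react per mol H2C4H4O6, so n(H2C4H4O6) = 0.002942 / 2 = 0.001471 mol.
[H2C4H4O6] = 0.001471 / 0.02629 L = 0.0559 M.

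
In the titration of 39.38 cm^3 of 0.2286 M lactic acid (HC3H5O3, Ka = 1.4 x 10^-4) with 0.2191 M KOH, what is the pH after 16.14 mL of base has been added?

Initial n(HC3H5O3) = 0.2286 x 0.03938 = 0.009002 mol.
n(KOH) added = 0.2191 x 0.01614 = 0.003536 mol, converting that many moles of HC3H5O3 to C3H5O3-.
Remaining n(HC3H5O3) = 0.005466 mol; n(C3H5O3-) = 0.003536 mol.
By Henderson-Hasselbalch, pH = pKa + log([A^-]/[HA]) = 3.85 + log(0.003536/0.005466) = 3.85 + (-0.19) = 3.66.

3.66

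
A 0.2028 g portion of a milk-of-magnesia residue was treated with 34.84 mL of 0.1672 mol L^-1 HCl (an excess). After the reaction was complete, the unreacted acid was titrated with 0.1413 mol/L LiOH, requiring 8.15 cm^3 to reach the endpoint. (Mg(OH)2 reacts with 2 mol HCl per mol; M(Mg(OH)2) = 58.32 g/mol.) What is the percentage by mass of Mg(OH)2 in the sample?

67.2%

Total n(HCl) added = 0.1672 x 0.03484 = 0.005825 mol.
n(LiOH) used = 0.1413 x 0.008150 = 0.001152 mol, which equals the excess n(HCl).
So n(HCl) consumed by the sample = 0.005825 - 0.001152 = 0.004674 mol.
n(Mg(OH)2) = 0.004674 / 2 = 0.002337 mol.
mass Mg(OH)2 = 0.002337 x 58.32 = 0.1363 g, so %Mg(OH)2 = 0.1363/0.2028 x 100 = 67.2%.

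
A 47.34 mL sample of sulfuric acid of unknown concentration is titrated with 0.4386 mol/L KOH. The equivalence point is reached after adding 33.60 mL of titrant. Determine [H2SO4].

0.156 M

n(KOH) delivered = 0.4386 x 0.03360 = 0.01474 mol.
The reaction is 1 H2SO4 + 2 KOH, so n(H2SO4) = 0.01474 x 1/2 = 0.007368 mol.
[H2SO4] = 0.007368 mol / 0.04734 L = 0.156 M.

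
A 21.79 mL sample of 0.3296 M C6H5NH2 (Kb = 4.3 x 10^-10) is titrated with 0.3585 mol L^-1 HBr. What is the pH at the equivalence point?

2.70

n(C6H5NH2) = 0.3296 x 0.02179 = 0.007182 mol; V(HBr) at equivalence = 0.007182/0.3585 = 0.02003 L.
At equivalence the base is fully converted to C6H5NH3+; total volume = 0.04182 L, so [C6H5NH3+] = 0.007182/0.04182 = 0.1717 M.
Ka(C6H5NH3+) = Kw/Kb = 1.0e-14 / 4.3 x 10^-10 = 2.33e-5.
[H^+] = sqrt(Ka x [C6H5NH3+]) = sqrt(2.33e-5 x 0.1717) = 0.00200 M.
pH = -log(0.00200) = 2.70.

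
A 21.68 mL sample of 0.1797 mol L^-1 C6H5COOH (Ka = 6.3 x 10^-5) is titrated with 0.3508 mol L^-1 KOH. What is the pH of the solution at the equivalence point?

n(C6H5COOH) = 0.1797 x 0.02168 = 0.003896 mol; V(KOH) at equivalence = 0.003896/0.3508 = 0.01111 L.
At equivalence all the acid is converted to C6H5COO-; total volume = 0.02168 + 0.01111 = 0.03279 L, so [C6H5COO-] = 0.003896/0.03279 = 0.1188 M.
Kb = Kw/Ka = 1.0e-14 / 6.3 x 10^-5 = 1.59e-10.
[OH^-] = sqrt(Kb x [C6H5COO-]) = sqrt(1.59e-10 x 0.1188) = 4.34e-6 M.
pOH = 5.36, so pH = 14.00 - 5.36 = 8.64.

8.64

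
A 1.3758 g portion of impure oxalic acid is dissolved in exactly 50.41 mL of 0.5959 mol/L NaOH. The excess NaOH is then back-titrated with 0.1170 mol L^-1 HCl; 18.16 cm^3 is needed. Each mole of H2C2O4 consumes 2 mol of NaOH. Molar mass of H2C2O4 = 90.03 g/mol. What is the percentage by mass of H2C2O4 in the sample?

Total n(NaOH) added = 0.5959 x 0.05041 = 0.03004 mol.
n(HCl) used = 0.1170 x 0.01816 = 0.002125 mol, which equals the excess n(NaOH).
So n(NaOH) consumed by the sample = 0.03004 - 0.002125 = 0.02791 mol.
n(H2C2O4) = 0.02791 / 2 = 0.01396 mol.
mass H2C2O4 = 0.01396 x 90.03 = 1.257 g, so %H2C2O4 = 1.257/1.3758 x 100 = 91.3%.

91.3%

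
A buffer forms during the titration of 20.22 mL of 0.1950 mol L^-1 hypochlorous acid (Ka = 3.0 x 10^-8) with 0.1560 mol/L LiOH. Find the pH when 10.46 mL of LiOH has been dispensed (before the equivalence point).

7.37

Initial n(HClO) = 0.1950 x 0.02022 = 0.003943 mol.
n(LiOH) added = 0.1560 x 0.01046 = 0.001632 mol, converting that many moles of HClO to ClO-.
Remaining n(HClO) = 0.002311 mol; n(ClO-) = 0.001632 mol.
By Henderson-Hasselbalch, pH = pKa + log([A^-]/[HA]) = 7.52 + log(0.001632/0.002311) = 7.52 + (-0.15) = 7.37.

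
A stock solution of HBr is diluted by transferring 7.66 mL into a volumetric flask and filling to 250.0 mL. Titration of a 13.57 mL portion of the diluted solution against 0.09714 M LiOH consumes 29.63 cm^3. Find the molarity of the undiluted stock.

6.92 M

n(LiOH) = 0.09714 x 0.02963 = 0.002878 mol.
n(HBr) in the aliquot = 0.002878 mol.
[diluted HBr] = 0.002878 / 0.01357 = 0.2121 M.
Dilution factor = 250.0/7.660 = 32.64, so [stock] = 0.2121 x 32.64 = 6.92 M.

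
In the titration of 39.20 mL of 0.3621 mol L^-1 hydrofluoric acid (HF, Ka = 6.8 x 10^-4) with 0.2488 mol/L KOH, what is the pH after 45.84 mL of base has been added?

Initial n(HF) = 0.3621 x 0.03920 = 0.01419 mol.
n(KOH) added = 0.2488 x 0.04584 = 0.01140 mol, converting that many moles of HF to F-.
Remaining n(HF) = 0.002789 mol; n(F-) = 0.01140 mol.
By Henderson-Hasselbalch, pH = pKa + log([A^-]/[HA]) = 3.17 + log(0.01140/0.002789) = 3.17 + (+0.61) = 3.78.

3.78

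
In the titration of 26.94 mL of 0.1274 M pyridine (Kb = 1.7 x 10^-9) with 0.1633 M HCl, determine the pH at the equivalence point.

3.19

n(C5H5N) = 0.1274 x 0.02694 = 0.003432 mol; V(HCl) at equivalence = 0.003432/0.1633 = 0.02102 L.
At equivalence the base is fully converted to C5H5NH+; total volume = 0.04796 L, so [C5H5NH+] = 0.003432/0.04796 = 0.07157 M.
Ka(C5H5NH+) = Kw/Kb = 1.0e-14 / 1.7 x 10^-9 = 5.88e-6.
[H^+] = sqrt(Ka x [C5H5NH+]) = sqrt(5.88e-6 x 0.07157) = 0.000649 M.
pH = -log(0.000649) = 3.19.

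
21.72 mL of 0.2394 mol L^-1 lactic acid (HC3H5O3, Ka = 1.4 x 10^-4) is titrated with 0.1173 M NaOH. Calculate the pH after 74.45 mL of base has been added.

12.57

n(acid) = 0.2394 x 0.02172 = 0.005200 mol; n(NaOH) added = 0.1173 x 0.07445 = 0.008733 mol.
Base is in excess by 0.008733 - 0.005200 = 0.003533 mol in a total volume of 0.09617 L.
[OH^-] = 0.003533/0.09617 = 0.03674 M, so pOH = 1.43 and pH = 14.00 - 1.43 = 12.57.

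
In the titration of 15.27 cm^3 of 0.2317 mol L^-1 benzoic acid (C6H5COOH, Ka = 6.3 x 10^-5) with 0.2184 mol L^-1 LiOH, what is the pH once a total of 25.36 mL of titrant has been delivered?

12.69

n(acid) = 0.2317 x 0.01527 = 0.003538 mol; n(LiOH) added = 0.2184 x 0.02536 = 0.005539 mol.
Base is in excess by 0.005539 - 0.003538 = 0.002001 mol in a total volume of 0.04063 L.
[OH^-] = 0.002001/0.04063 = 0.04924 M, so pOH = 1.31 and pH = 14.00 - 1.31 = 12.69.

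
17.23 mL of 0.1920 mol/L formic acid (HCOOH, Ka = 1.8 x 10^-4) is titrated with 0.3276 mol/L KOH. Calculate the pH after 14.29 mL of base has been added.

12.64

n(acid) = 0.1920 x 0.01723 = 0.003308 mol; n(KOH) added = 0.3276 x 0.01429 = 0.004681 mol.
Base is in excess by 0.004681 - 0.003308 = 0.001373 mol in a total volume of 0.03152 L.
[OH^-] = 0.001373/0.03152 = 0.04357 M, so pOH = 1.36 and pH = 14.00 - 1.36 = 12.64.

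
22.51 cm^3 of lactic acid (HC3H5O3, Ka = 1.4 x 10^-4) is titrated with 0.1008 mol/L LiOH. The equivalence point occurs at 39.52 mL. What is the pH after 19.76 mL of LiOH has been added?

3.85

19.76 mL is exactly half the equivalence volume (39.52/2), i.e. the half-equivalence point.
There, n(HA) = n(A^-), so pH = pKa = -log(1.4 x 10^-4) = 3.85.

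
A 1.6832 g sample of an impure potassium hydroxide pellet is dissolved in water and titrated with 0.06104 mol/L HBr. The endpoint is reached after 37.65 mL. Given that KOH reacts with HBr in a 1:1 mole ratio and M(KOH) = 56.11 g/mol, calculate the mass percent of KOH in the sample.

n(HBr) = 0.06104 x 0.03765 = 0.002298 mol.
n(KOH) = 0.002298 / 1 = 0.002298 mol.
mass of KOH = 0.002298 x 56.11 = 0.1289 g.
% purity = 0.1289 / 1.6832 x 100 = 7.66%.

7.66%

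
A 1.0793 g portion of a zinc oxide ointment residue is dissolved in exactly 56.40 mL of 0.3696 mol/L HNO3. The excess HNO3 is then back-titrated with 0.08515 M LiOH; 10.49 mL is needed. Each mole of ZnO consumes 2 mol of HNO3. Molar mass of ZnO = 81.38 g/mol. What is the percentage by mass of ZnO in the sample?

75.2%

Total n(HNO3) added = 0.3696 x 0.05640 = 0.02085 mol.
n(LiOH) used = 0.08515 x 0.01049 = 0.0008932 mol, which equals the excess n(HNO3).
So n(HNO3) consumed by the sample = 0.02085 - 0.0008932 = 0.01995 mol.
n(ZnO) = 0.01995 / 2 = 0.009976 mol.
mass ZnO = 0.009976 x 81.38 = 0.8119 g, so %ZnO = 0.8119/1.0793 x 100 = 75.2%.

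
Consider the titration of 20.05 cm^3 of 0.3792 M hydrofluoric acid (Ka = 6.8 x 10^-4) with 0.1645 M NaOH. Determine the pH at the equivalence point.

n(HF) = 0.3792 x 0.02005 = 0.007603 mol; V(NaOH) at equivalence = 0.007603/0.1645 = 0.04622 L.
At equivalence all the acid is converted to F-; total volume = 0.02005 + 0.04622 = 0.06627 L, so [F-] = 0.007603/0.06627 = 0.1147 M.
Kb = Kw/Ka = 1.0e-14 / 6.8 x 10^-4 = 1.47e-11.
[OH^-] = sqrt(Kb x [F-]) = sqrt(1.47e-11 x 0.1147) = 1.30e-6 M.
pOH = 5.89, so pH = 14.00 - 5.89 = 8.11.

8.11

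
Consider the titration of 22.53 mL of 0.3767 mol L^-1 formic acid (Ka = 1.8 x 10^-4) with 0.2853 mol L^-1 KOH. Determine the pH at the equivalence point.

8.48

n(HCOOH) = 0.3767 x 0.02253 = 0.008487 mol; V(KOH) at equivalence = 0.008487/0.2853 = 0.02975 L.
At equivalence all the acid is converted to HCOO-; total volume = 0.02253 + 0.02975 = 0.05228 L, so [HCOO-] = 0.008487/0.05228 = 0.1623 M.
Kb = Kw/Ka = 1.0e-14 / 1.8 x 10^-4 = 5.56e-11.
[OH^-] = sqrt(Kb x [HCOO-]) = sqrt(5.56e-11 x 0.1623) = 3.00e-6 M.
pOH = 5.52, so pH = 14.00 - 5.52 = 8.48.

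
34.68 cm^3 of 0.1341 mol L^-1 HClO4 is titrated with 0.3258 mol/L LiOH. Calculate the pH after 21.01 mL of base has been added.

n(acid) = 0.1341 x 0.03468 = 0.004651 mol; n(LiOH) added = 0.3258 x 0.02101 = 0.006845 mol.
Base is in excess by 0.006845 - 0.004651 = 0.002194 mol in a total volume of 0.05569 L.
[OH^-] = 0.002194/0.05569 = 0.03941 M, so pOH = 1.40 and pH = 14.00 - 1.40 = 12.60.

12.60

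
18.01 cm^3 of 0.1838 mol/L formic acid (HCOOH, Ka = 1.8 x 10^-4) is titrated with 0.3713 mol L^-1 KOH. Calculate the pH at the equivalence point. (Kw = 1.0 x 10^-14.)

n(HCOOH) = 0.1838 x 0.01801 = 0.003310 mol; V(KOH) at equivalence = 0.003310/0.3713 = 0.008915 L.
At equivalence all the acid is converted to HCOO-; total volume = 0.01801 + 0.008915 = 0.02693 L, so [HCOO-] = 0.003310/0.02693 = 0.1229 M.
Kb = Kw/Ka = 1.0e-14 / 1.8 x 10^-4 = 5.56e-11.
[OH^-] = sqrt(Kb x [HCOO-]) = sqrt(5.56e-11 x 0.1229) = 2.61e-6 M.
pOH = 5.58, so pH = 14.00 - 5.58 = 8.42.

8.42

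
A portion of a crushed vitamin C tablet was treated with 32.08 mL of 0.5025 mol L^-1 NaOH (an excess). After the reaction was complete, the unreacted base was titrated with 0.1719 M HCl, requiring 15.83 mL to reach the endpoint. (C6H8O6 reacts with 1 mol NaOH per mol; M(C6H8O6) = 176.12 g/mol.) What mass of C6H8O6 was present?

2.36 g

Total n(NaOH) added = 0.5025 x 0.03208 = 0.01612 mol.
n(HCl) used = 0.1719 x 0.01583 = 0.002721 mol, which equals the excess n(NaOH).
So n(NaOH) consumed by the sample = 0.01612 - 0.002721 = 0.01340 mol.
n(C6H8O6) = 0.01340 / 1 = 0.01340 mol.
mass = 0.01340 mol x 176.12 g/mol = 2.36 g.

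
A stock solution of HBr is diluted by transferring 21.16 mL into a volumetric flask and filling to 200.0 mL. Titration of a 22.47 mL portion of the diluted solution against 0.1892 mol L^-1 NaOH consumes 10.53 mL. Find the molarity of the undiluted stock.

0.838 M

n(NaOH) = 0.1892 x 0.01053 = 0.001992 mol.
n(HBr) in the aliquot = 0.001992 mol.
[diluted HBr] = 0.001992 / 0.02247 = 0.08866 M.
Dilution factor = 200.0/21.16 = 9.452, so [stock] = 0.08866 x 9.452 = 0.838 M.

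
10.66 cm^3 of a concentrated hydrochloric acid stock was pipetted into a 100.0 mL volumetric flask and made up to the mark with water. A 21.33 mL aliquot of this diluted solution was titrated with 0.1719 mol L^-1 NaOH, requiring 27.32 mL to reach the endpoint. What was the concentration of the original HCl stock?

2.07 M

n(NaOH) = 0.1719 x 0.02732 = 0.004696 mol.
n(HCl) in the aliquot = 0.004696 mol.
[diluted HCl] = 0.004696 / 0.02133 = 0.2202 M.
Dilution factor = 100.0/10.66 = 9.381, so [stock] = 0.2202 x 9.381 = 2.07 M.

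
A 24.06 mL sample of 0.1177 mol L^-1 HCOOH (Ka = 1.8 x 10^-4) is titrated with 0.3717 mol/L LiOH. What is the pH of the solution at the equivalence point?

n(HCOOH) = 0.1177 x 0.02406 = 0.002832 mol; V(LiOH) at equivalence = 0.002832/0.3717 = 0.007619 L.
At equivalence all the acid is converted to HCOO-; total volume = 0.02406 + 0.007619 = 0.03168 L, so [HCOO-] = 0.002832/0.03168 = 0.08939 M.
Kb = Kw/Ka = 1.0e-14 / 1.8 x 10^-4 = 5.56e-11.
[OH^-] = sqrt(Kb x [HCOO-]) = sqrt(5.56e-11 x 0.08939) = 2.23e-6 M.
pOH = 5.65, so pH = 14.00 - 5.65 = 8.35.

8.35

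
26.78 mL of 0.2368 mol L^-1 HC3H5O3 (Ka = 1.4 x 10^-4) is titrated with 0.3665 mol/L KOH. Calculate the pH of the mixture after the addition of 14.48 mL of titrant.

4.56

Initial n(HC3H5O3) = 0.2368 x 0.02678 = 0.006342 mol.
n(KOH) added = 0.3665 x 0.01448 = 0.005307 mol, converting that many moles of HC3H5O3 to C3H5O3-.
Remaining n(HC3H5O3) = 0.001035 mol; n(C3H5O3-) = 0.005307 mol.
By Henderson-Hasselbalch, pH = pKa + log([A^-]/[HA]) = 3.85 + log(0.005307/0.001035) = 3.85 + (+0.71) = 4.56.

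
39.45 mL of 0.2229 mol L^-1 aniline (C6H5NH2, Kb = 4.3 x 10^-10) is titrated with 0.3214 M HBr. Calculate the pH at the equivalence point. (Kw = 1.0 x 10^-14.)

2.76

n(C6H5NH2) = 0.2229 x 0.03945 = 0.008793 mol; V(HBr) at equivalence = 0.008793/0.3214 = 0.02736 L.
At equivalence the base is fully converted to C6H5NH3+; total volume = 0.06681 L, so [C6H5NH3+] = 0.008793/0.06681 = 0.1316 M.
Ka(C6H5NH3+) = Kw/Kb = 1.0e-14 / 4.3 x 10^-10 = 2.33e-5.
[H^+] = sqrt(Ka x [C6H5NH3+]) = sqrt(2.33e-5 x 0.1316) = 0.00175 M.
pH = -log(0.00175) = 2.76.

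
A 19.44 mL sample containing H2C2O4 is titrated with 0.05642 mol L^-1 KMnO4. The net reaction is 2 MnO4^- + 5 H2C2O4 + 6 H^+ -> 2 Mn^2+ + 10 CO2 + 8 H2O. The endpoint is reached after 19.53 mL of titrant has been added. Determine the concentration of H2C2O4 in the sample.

n(KMnO4) = 0.05642 x 0.01953 = 0.001102 mol.
From the balanced equation, 2 mol KMnO4 reacts with 5 mol H2C2O4, so n(H2C2O4) = 0.001102 x 5/2 = 0.002755 mol.
[H2C2O4] = 0.002755 / 0.01944 L = 0.142 M.

0.142 M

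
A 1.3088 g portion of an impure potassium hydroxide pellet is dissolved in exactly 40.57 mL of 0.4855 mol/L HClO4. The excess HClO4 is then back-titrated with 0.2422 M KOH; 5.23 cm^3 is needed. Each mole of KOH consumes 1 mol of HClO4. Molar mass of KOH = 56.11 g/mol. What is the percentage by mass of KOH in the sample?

79.0%

Total n(HClO4) added = 0.4855 x 0.04057 = 0.01970 mol.
n(KOH) used = 0.2422 x 0.005230 = 0.001267 mol, which equals the excess n(HClO4).
So n(HClO4) consumed by the sample = 0.01970 - 0.001267 = 0.01843 mol.
n(KOH) = 0.01843 / 1 = 0.01843 mol.
mass KOH = 0.01843 x 56.11 = 1.034 g, so %KOH = 1.034/1.3088 x 100 = 79.0%.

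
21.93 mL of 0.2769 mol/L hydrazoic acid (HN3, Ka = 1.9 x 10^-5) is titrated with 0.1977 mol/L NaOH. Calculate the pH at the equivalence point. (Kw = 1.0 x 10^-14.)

8.89

n(HN3) = 0.2769 x 0.02193 = 0.006072 mol; V(NaOH) at equivalence = 0.006072/0.1977 = 0.03072 L.
At equivalence all the acid is converted to N3-; total volume = 0.02193 + 0.03072 = 0.05265 L, so [N3-] = 0.006072/0.05265 = 0.1153 M.
Kb = Kw/Ka = 1.0e-14 / 1.9 x 10^-5 = 5.26e-10.
[OH^-] = sqrt(Kb x [N3-]) = sqrt(5.26e-10 x 0.1153) = 7.79e-6 M.
pOH = 5.11, so pH = 14.00 - 5.11 = 8.89.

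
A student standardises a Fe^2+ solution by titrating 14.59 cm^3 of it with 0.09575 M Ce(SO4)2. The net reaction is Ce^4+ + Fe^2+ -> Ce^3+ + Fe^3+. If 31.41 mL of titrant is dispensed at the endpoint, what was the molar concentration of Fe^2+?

0.206 M

n(Ce(SO4)2) = 0.09575 x 0.03141 = 0.003008 mol.
From the balanced equation, 1 mol Ce(SO4)2 reacts with 1 mol Fe^2+, so n(Fe^2+) = 0.003008 x 1/1 = 0.003008 mol.
[Fe^2+] = 0.003008 / 0.01459 L = 0.206 M.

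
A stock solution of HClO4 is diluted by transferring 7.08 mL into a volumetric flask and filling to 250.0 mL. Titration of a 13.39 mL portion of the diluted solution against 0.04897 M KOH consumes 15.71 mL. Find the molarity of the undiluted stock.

n(KOH) = 0.04897 x 0.01571 = 0.0007693 mol.
n(HClO4) in the aliquot = 0.0007693 mol.
[diluted HClO4] = 0.0007693 / 0.01339 = 0.05745 M.
Dilution factor = 250.0/7.080 = 35.31, so [stock] = 0.05745 x 35.31 = 2.03 M.

2.03 M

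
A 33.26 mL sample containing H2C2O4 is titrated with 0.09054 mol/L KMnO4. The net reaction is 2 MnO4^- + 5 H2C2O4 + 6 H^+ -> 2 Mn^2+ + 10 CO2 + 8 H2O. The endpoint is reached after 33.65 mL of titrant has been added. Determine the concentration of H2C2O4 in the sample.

0.229 M

n(KMnO4) = 0.09054 x 0.03365 = 0.003047 mol.
From the balanced equation, 2 mol KMnO4 reacts with 5 mol H2C2O4, so n(H2C2O4) = 0.003047 x 5/2 = 0.007617 mol.
[H2C2O4] = 0.007617 / 0.03326 L = 0.229 M.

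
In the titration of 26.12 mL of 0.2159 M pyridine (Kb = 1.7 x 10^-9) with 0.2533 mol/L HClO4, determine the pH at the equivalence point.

n(C5H5N) = 0.2159 x 0.02612 = 0.005639 mol; V(HClO4) at equivalence = 0.005639/0.2533 = 0.02226 L.
At equivalence the base is fully converted to C5H5NH+; total volume = 0.04838 L, so [C5H5NH+] = 0.005639/0.04838 = 0.1166 M.
Ka(C5H5NH+) = Kw/Kb = 1.0e-14 / 1.7 x 10^-9 = 5.88e-6.
[H^+] = sqrt(Ka x [C5H5NH+]) = sqrt(5.88e-6 x 0.1166) = 0.000828 M.
pH = -log(0.000828) = 3.08.

3.08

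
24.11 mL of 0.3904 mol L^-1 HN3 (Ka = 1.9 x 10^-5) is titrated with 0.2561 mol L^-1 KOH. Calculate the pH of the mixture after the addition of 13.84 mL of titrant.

Initial n(HN3) = 0.3904 x 0.02411 = 0.009413 mol.
n(KOH) added = 0.2561 x 0.01384 = 0.003544 mol, converting that many moles of HN3 to N3-.
Remaining n(HN3) = 0.005868 mol; n(N3-) = 0.003544 mol.
By Henderson-Hasselbalch, pH = pKa + log([A^-]/[HA]) = 4.72 + log(0.003544/0.005868) = 4.72 + (-0.22) = 4.50.

4.50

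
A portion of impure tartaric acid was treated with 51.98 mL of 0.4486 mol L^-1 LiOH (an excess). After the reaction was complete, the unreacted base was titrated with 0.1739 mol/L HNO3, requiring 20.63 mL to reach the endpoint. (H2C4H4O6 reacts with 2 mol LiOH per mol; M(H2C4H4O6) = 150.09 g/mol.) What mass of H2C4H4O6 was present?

Total n(LiOH) added = 0.4486 x 0.05198 = 0.02332 mol.
n(HNO3) used = 0.1739 x 0.02063 = 0.003588 mol, which equals the excess n(LiOH).
So n(LiOH) consumed by the sample = 0.02332 - 0.003588 = 0.01973 mol.
n(H2C4H4O6) = 0.01973 / 2 = 0.009865 mol.
mass = 0.009865 mol x 150.09 g/mol = 1.48 g.

1.48 g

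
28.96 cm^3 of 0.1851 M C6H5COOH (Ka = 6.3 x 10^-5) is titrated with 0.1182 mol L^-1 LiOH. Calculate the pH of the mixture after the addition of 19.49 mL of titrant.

Initial n(C6H5COOH) = 0.1851 x 0.02896 = 0.005360 mol.
n(LiOH) added = 0.1182 x 0.01949 = 0.002304 mol, converting that many moles of C6H5COOH to C6H5COO-.
Remaining n(C6H5COOH) = 0.003057 mol; n(C6H5COO-) = 0.002304 mol.
By Henderson-Hasselbalch, pH = pKa + log([A^-]/[HA]) = 4.20 + log(0.002304/0.003057) = 4.20 + (-0.12) = 4.08.

4.08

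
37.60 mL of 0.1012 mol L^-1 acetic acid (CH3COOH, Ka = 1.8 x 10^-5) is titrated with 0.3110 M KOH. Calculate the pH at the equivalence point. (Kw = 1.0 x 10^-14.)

8.81

n(CH3COOH) = 0.1012 x 0.03760 = 0.003805 mol; V(KOH) at equivalence = 0.003805/0.3110 = 0.01224 L.
At equivalence all the acid is converted to CH3COO-; total volume = 0.03760 + 0.01224 = 0.04984 L, so [CH3COO-] = 0.003805/0.04984 = 0.07635 M.
Kb = Kw/Ka = 1.0e-14 / 1.8 x 10^-5 = 5.56e-10.
[OH^-] = sqrt(Kb x [CH3COO-]) = sqrt(5.56e-10 x 0.07635) = 6.51e-6 M.
pOH = 5.19, so pH = 14.00 - 5.19 = 8.81.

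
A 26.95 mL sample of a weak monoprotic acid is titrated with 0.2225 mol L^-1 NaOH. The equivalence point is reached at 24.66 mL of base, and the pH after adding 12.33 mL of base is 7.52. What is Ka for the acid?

3.0 x 10^-8

12.33 mL is half of the equivalence volume, so this is the half-equivalence point where [HA] = [A^-].
At half-equivalence pH = pKa, so pKa = 7.52.
Ka = 10^(-7.52) = 3.0 x 10^-8.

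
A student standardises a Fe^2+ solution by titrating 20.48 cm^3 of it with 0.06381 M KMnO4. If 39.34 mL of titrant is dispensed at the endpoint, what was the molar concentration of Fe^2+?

n(KMnO4) = 0.06381 x 0.03934 = 0.002510 mol.
From the balanced equation, 1 mol KMnO4 reacts with 5 mol Fe^2+, so n(Fe^2+) = 0.002510 x 5/1 = 0.01255 mol.
[Fe^2+] = 0.01255 / 0.02048 L = 0.613 M.

0.613 M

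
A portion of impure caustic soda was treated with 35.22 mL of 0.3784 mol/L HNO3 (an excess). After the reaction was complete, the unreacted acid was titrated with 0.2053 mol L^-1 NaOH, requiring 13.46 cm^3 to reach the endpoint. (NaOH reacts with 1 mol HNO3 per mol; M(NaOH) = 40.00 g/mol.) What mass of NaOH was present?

0.423 g

Total n(HNO3) added = 0.3784 x 0.03522 = 0.01333 mol.
n(NaOH) used = 0.2053 x 0.01346 = 0.002763 mol, which equals the excess n(HNO3).
So n(HNO3) consumed by the sample = 0.01333 - 0.002763 = 0.01056 mol.
n(NaOH) = 0.01056 / 1 = 0.01056 mol.
mass = 0.01056 mol x 40.00 g/mol = 0.423 g.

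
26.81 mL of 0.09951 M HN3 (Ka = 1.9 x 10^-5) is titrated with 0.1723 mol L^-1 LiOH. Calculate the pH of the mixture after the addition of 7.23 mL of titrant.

Initial n(HN3) = 0.09951 x 0.02681 = 0.002668 mol.
n(LiOH) added = 0.1723 x 0.007230 = 0.001246 mol, converting that many moles of HN3 to N3-.
Remaining n(HN3) = 0.001422 mol; n(N3-) = 0.001246 mol.
By Henderson-Hasselbalch, pH = pKa + log([A^-]/[HA]) = 4.72 + log(0.001246/0.001422) = 4.72 + (-0.06) = 4.66.

4.66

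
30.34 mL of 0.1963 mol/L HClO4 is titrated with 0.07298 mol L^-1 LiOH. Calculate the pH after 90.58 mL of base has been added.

11.73

n(acid) = 0.1963 x 0.03034 = 0.005956 mol; n(LiOH) added = 0.07298 x 0.09058 = 0.006611 mol.
Base is in excess by 0.006611 - 0.005956 = 0.0006548 mol in a total volume of 0.1209 L.
[OH^-] = 0.0006548/0.1209 = 0.005415 M, so pOH = 2.27 and pH = 14.00 - 2.27 = 11.73.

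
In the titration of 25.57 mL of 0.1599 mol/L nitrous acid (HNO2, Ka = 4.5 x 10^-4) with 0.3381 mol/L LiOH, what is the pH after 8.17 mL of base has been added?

Initial n(HNO2) = 0.1599 x 0.02557 = 0.004089 mol.
n(LiOH) added = 0.3381 x 0.008170 = 0.002762 mol, converting that many moles of HNO2 to NO2-.
Remaining n(HNO2) = 0.001326 mol; n(NO2-) = 0.002762 mol.
By Henderson-Hasselbalch, pH = pKa + log([A^-]/[HA]) = 3.35 + log(0.002762/0.001326) = 3.35 + (+0.32) = 3.67.

3.67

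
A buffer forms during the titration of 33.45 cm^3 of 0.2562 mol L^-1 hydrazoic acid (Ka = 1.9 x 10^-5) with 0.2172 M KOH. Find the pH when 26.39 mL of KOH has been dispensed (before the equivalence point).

5.03

Initial n(HN3) = 0.2562 x 0.03345 = 0.008570 mol.
n(KOH) added = 0.2172 x 0.02639 = 0.005732 mol, converting that many moles of HN3 to N3-.
Remaining n(HN3) = 0.002838 mol; n(N3-) = 0.005732 mol.
By Henderson-Hasselbalch, pH = pKa + log([A^-]/[HA]) = 4.72 + log(0.005732/0.002838) = 4.72 + (+0.31) = 5.03.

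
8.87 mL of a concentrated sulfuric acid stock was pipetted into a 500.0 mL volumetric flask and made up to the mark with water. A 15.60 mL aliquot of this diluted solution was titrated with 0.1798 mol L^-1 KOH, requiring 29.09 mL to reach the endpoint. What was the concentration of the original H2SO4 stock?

n(KOH) = 0.1798 x 0.02909 = 0.005230 mol.
n(H2SO4) in the aliquot = 0.005230 x 1/2 = 0.002615 mol.
[diluted H2SO4] = 0.002615 / 0.01560 = 0.1676 M.
Dilution factor = 500.0/8.870 = 56.37, so [stock] = 0.1676 x 56.37 = 9.45 M.

9.45 M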